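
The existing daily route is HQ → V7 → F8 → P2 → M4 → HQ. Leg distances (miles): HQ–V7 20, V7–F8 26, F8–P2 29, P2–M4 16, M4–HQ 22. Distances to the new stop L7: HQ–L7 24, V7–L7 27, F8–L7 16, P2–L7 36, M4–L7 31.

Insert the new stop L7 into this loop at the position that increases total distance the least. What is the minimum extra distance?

Minimum extra distance: 17 miles, inserting L7 between V7 and F8.

Insertion cost between consecutive stops i–j is d(i,L7) + d(L7,j) − d(i,j):
  between HQ and V7: 24 + 27 − 20 = 31
  between V7 and F8: 27 + 16 − 26 = 17
  between F8 and P2: 16 + 36 − 29 = 23
  between P2 and M4: 36 + 31 − 16 = 51
  between M4 and HQ: 31 + 24 − 22 = 33
Cheapest insertion is between V7 and F8, adding 17.
New total = 113 + 17 = 130.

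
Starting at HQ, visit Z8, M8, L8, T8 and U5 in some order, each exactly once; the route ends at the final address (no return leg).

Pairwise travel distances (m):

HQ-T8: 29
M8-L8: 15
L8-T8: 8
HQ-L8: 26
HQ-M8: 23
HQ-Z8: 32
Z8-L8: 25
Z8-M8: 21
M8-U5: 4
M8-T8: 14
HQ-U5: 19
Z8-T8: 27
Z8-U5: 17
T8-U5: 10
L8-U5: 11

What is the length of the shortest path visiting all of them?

There are 5! = 120 possible orderings.
HQ - Z8 - M8 - L8 - T8 - U5: 32+21+15+8+10 = 86
HQ - Z8 - M8 - L8 - U5 - T8: 32+21+15+11+10 = 89
HQ - Z8 - M8 - T8 - L8 - U5: 32+21+14+8+11 = 86
HQ - Z8 - M8 - T8 - U5 - L8: 32+21+14+10+11 = 88
HQ - Z8 - M8 - U5 - L8 - T8: 32+21+4+11+8 = 76
HQ - Z8 - M8 - U5 - T8 - L8: 32+21+4+10+8 = 75
HQ - Z8 - L8 - M8 - T8 - U5: 32+25+15+14+10 = 96
HQ - Z8 - L8 - M8 - U5 - T8: 32+25+15+4+10 = 86
HQ - Z8 - L8 - T8 - M8 - U5: 32+25+8+14+4 = 83
HQ - Z8 - L8 - T8 - U5 - M8: 32+25+8+10+4 = 79
HQ - Z8 - L8 - U5 - M8 - T8: 32+25+11+4+14 = 86
HQ - Z8 - L8 - U5 - T8 - M8: 32+25+11+10+14 = 92
HQ - Z8 - T8 - M8 - L8 - U5: 32+27+14+15+11 = 99
HQ - Z8 - T8 - M8 - U5 - L8: 32+27+14+4+11 = 88
… (106 more)
HQ - L8 - T8 - M8 - U5 - Z8: 26+8+14+4+17 = 69  ← best
The minimum is 69.
One shortest path: HQ → L8 → T8 → M8 → U5 → Z8.

69 m — the minimum one-way total.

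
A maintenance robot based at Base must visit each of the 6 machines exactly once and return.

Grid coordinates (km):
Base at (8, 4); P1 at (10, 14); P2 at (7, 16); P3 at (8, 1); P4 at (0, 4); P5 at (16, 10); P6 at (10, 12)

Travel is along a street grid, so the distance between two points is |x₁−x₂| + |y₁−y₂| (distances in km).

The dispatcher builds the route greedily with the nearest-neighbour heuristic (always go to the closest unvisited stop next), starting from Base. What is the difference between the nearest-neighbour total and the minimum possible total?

From Base: P3=3, P4=8, P6=10, P1=12, P2=13, P5=14 → choose P3 (3).
From P3: P4=11, P6=13, P1=15, P2=16, P5=17 → choose P4 (11).
From P4: P6=18, P2=19, P1=20, P5=22 → choose P6 (18).
From P6: P1=2, P2=7, P5=8 → choose P1 (2).
From P1: P2=5, P5=10 → choose P2 (5).
From P2: P5=15 → choose P5 (15).
NN route Base → P3 → P4 → P6 → P1 → P2 → P5 → Base costs 68.
Optimal: Base → P3 → P4 → P2 → P1 → P6 → P5 → Base costs 62 (by enumerating all 360 distinct tours).
Excess = 68 − 62 = 6.

6 km longer than the optimal tour.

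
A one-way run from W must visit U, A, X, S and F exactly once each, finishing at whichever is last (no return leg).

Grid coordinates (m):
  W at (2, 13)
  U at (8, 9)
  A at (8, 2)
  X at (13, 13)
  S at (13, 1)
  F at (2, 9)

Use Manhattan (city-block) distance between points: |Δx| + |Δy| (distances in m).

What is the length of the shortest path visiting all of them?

Shortest open route: 35 m.

There are 5! = 120 possible orderings.
W→U→A→X→S→F: 10+7+16+12+19 = 64
W→U→A→X→F→S: 10+7+16+15+19 = 67
W→U→A→S→X→F: 10+7+6+12+15 = 50
W→U→A→S→F→X: 10+7+6+19+15 = 57
W→U→A→F→X→S: 10+7+13+15+12 = 57
W→U→A→F→S→X: 10+7+13+19+12 = 61
W→U→X→A→S→F: 10+9+16+6+19 = 60
W→U→X→A→F→S: 10+9+16+13+19 = 67
W→U→X→S→A→F: 10+9+12+6+13 = 50
W→U→X→S→F→A: 10+9+12+19+13 = 63
W→U→X→F→A→S: 10+9+15+13+6 = 53
W→U→X→F→S→A: 10+9+15+19+6 = 59
W→U→S→A→X→F: 10+13+6+16+15 = 60
W→U→S→A→F→X: 10+13+6+13+15 = 57
… (106 more)
W→F→U→A→S→X: 4+6+7+6+12 = 35  ← best
The minimum is 35.
One shortest path: W → F → U → A → S → X.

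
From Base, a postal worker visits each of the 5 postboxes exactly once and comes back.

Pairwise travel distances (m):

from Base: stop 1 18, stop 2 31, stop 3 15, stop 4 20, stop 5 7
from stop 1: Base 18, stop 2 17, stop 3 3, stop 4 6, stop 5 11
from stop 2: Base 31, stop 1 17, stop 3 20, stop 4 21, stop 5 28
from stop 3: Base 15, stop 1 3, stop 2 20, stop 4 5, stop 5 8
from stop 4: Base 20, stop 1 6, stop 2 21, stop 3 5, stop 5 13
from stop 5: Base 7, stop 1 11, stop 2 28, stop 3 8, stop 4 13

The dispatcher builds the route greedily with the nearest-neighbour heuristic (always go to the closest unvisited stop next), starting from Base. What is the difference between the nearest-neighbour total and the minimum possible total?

Base: stop 5=7, stop 3=15, stop 1=18, stop 4=20, stop 2=31 ⇒ stop 5
stop 5: stop 3=8, stop 1=11, stop 4=13, stop 2=28 ⇒ stop 3
stop 3: stop 1=3, stop 4=5, stop 2=20 ⇒ stop 1
stop 1: stop 4=6, stop 2=17 ⇒ stop 4
stop 4: stop 2=21 ⇒ stop 2
NN route Base → stop 5 → stop 3 → stop 1 → stop 4 → stop 2 → Base costs 76.
Optimal: Base → stop 2 → stop 1 → stop 4 → stop 3 → stop 5 → Base costs 74 (by enumerating all 60 distinct tours).
Excess = 76 − 74 = 2.

The nearest-neighbour route is 2 m longer than optimal.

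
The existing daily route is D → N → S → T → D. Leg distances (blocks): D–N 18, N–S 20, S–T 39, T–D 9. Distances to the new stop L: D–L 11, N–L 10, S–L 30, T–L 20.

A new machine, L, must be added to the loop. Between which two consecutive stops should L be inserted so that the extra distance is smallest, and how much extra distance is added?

Insertion cost between consecutive stops i–j is d(i,L) + d(L,j) − d(i,j):
  between D and N: 11 + 10 − 18 = 3
  between N and S: 10 + 30 − 20 = 20
  between S and T: 30 + 20 − 39 = 11
  between T and D: 20 + 11 − 9 = 22
Cheapest insertion is between D and N, adding 3.
New total = 86 + 3 = 89.

Minimum extra distance: 3 blocks, inserting L between D and N.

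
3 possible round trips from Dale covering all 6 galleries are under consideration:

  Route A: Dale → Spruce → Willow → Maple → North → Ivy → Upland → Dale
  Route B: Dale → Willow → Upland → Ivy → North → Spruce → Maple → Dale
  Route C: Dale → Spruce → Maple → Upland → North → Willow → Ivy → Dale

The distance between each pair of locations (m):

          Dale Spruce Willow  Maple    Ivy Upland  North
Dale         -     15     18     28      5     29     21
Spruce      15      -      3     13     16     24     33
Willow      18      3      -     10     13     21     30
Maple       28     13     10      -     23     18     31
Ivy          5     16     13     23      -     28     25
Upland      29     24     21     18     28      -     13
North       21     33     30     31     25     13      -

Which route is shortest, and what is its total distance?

Shortest is Route C, total 107 m.

Route A: 15 + 3 + 10 + 31 + 25 + 28 + 29 = 141
Route B: 18 + 21 + 28 + 25 + 33 + 13 + 28 = 166
Route C: 15 + 13 + 18 + 13 + 30 + 13 + 5 = 107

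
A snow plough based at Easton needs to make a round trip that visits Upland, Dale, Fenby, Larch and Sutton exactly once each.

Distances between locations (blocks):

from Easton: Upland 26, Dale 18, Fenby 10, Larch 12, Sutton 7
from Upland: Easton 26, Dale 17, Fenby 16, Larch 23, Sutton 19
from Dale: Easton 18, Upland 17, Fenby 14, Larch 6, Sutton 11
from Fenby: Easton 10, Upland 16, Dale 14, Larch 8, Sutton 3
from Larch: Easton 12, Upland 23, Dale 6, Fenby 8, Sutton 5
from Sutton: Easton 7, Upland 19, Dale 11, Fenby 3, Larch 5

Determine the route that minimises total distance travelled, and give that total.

Minimum total distance: 61 blocks.

There are 60 distinct closed tours to check (reversals are equivalent).
Easton - Upland - Dale - Fenby - Larch - Sutton - Easton: 26+17+14+8+5+7 = 77
Easton - Upland - Dale - Fenby - Sutton - Larch - Easton: 26+17+14+3+5+12 = 77
Easton - Upland - Dale - Larch - Fenby - Sutton - Easton: 26+17+6+8+3+7 = 67
Easton - Upland - Dale - Larch - Sutton - Fenby - Easton: 26+17+6+5+3+10 = 67
Easton - Upland - Dale - Sutton - Fenby - Larch - Easton: 26+17+11+3+8+12 = 77
Easton - Upland - Dale - Sutton - Larch - Fenby - Easton: 26+17+11+5+8+10 = 77
Easton - Upland - Fenby - Dale - Larch - Sutton - Easton: 26+16+14+6+5+7 = 74
Easton - Upland - Fenby - Dale - Sutton - Larch - Easton: 26+16+14+11+5+12 = 84
Easton - Upland - Fenby - Larch - Dale - Sutton - Easton: 26+16+8+6+11+7 = 74
Easton - Upland - Fenby - Larch - Sutton - Dale - Easton: 26+16+8+5+11+18 = 84
Easton - Upland - Fenby - Sutton - Dale - Larch - Easton: 26+16+3+11+6+12 = 74
Easton - Upland - Fenby - Sutton - Larch - Dale - Easton: 26+16+3+5+6+18 = 74
Easton - Upland - Larch - Dale - Fenby - Sutton - Easton: 26+23+6+14+3+7 = 79
Easton - Upland - Larch - Dale - Sutton - Fenby - Easton: 26+23+6+11+3+10 = 79
… (46 more)
Easton - Fenby - Upland - Dale - Larch - Sutton - Easton: 10+16+17+6+5+7 = 61  ← best
The minimum is 61.
One optimal route: Easton → Fenby → Upland → Dale → Larch → Sutton → Easton (or its reverse).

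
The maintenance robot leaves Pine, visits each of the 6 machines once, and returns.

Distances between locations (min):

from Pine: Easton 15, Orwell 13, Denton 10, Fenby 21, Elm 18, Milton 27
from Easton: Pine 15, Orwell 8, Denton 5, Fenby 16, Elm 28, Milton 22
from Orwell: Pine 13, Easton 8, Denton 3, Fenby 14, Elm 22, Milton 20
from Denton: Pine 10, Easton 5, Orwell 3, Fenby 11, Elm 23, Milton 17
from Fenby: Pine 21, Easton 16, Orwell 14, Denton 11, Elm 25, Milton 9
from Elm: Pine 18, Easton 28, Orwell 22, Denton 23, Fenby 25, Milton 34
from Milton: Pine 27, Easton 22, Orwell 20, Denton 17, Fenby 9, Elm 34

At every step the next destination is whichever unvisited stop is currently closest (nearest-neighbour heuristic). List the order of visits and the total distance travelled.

At Pine the remaining stops are Denton 10, Orwell 13, Easton 15, Elm 18, Fenby 21, Milton 27; go to Denton.
At Denton the remaining stops are Orwell 3, Easton 5, Fenby 11, Milton 17, Elm 23; go to Orwell.
At Orwell the remaining stops are Easton 8, Fenby 14, Milton 20, Elm 22; go to Easton.
At Easton the remaining stops are Fenby 16, Milton 22, Elm 28; go to Fenby.
At Fenby the remaining stops are Milton 9, Elm 25; go to Milton.
At Milton the remaining stops are Elm 34; go to Elm.
Return Elm→Pine: 18.
Total = 10 + 3 + 8 + 16 + 9 + 34 + 18 = 98.

Total distance 98 min via the nearest-neighbour route Pine → Denton → Orwell → Easton → Fenby → Milton → Elm → Pine.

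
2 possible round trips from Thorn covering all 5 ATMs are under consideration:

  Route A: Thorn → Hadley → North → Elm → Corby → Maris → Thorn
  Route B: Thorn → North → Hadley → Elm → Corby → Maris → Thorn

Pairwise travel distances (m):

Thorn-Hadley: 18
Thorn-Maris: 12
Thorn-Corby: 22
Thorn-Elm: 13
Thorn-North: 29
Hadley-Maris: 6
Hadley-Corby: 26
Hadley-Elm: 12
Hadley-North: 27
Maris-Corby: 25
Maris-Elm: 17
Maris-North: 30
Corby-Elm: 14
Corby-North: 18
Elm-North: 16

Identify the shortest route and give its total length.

Shortest is Route A, total 112 m.

Route A: 18 + 27 + 16 + 14 + 25 + 12 = 112
Route B: 29 + 27 + 12 + 14 + 25 + 12 = 119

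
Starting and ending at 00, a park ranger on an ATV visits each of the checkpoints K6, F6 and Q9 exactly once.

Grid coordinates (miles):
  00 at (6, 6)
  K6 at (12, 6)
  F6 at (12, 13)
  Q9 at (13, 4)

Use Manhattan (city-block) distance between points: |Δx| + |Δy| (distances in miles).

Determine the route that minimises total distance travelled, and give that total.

Shortest round trip = 32 miles.

00 → K6 → F6 → Q9 → 00: 6+7+10+9 = 32
00 → K6 → Q9 → F6 → 00: 6+3+10+13 = 32
00 → F6 → K6 → Q9 → 00: 13+7+3+9 = 32
The minimum is 32.
One optimal route: 00 → K6 → F6 → Q9 → 00 (or its reverse).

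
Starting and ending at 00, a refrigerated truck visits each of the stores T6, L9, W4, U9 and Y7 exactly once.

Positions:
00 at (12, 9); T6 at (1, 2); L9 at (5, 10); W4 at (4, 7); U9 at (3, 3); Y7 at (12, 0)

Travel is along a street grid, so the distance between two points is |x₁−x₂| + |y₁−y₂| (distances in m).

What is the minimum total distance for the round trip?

Minimum total distance: 42 m.

There are 60 distinct closed tours to check (reversals are equivalent).
00 - T6 - L9 - W4 - U9 - Y7 - 00: 18+12+4+5+12+9 = 60
00 - T6 - L9 - W4 - Y7 - U9 - 00: 18+12+4+15+12+15 = 76
00 - T6 - L9 - U9 - W4 - Y7 - 00: 18+12+9+5+15+9 = 68
00 - T6 - L9 - U9 - Y7 - W4 - 00: 18+12+9+12+15+10 = 76
00 - T6 - L9 - Y7 - W4 - U9 - 00: 18+12+17+15+5+15 = 82
00 - T6 - L9 - Y7 - U9 - W4 - 00: 18+12+17+12+5+10 = 74
00 - T6 - W4 - L9 - U9 - Y7 - 00: 18+8+4+9+12+9 = 60
00 - T6 - W4 - L9 - Y7 - U9 - 00: 18+8+4+17+12+15 = 74
00 - T6 - W4 - U9 - L9 - Y7 - 00: 18+8+5+9+17+9 = 66
00 - T6 - W4 - U9 - Y7 - L9 - 00: 18+8+5+12+17+8 = 68
00 - T6 - W4 - Y7 - L9 - U9 - 00: 18+8+15+17+9+15 = 82
00 - T6 - W4 - Y7 - U9 - L9 - 00: 18+8+15+12+9+8 = 70
00 - T6 - U9 - L9 - W4 - Y7 - 00: 18+3+9+4+15+9 = 58
00 - T6 - U9 - L9 - Y7 - W4 - 00: 18+3+9+17+15+10 = 72
… (46 more)
00 - L9 - W4 - U9 - T6 - Y7 - 00: 8+4+5+3+13+9 = 42  ← best
The minimum is 42.
One optimal route: 00 → L9 → W4 → U9 → T6 → Y7 → 00 (or its reverse).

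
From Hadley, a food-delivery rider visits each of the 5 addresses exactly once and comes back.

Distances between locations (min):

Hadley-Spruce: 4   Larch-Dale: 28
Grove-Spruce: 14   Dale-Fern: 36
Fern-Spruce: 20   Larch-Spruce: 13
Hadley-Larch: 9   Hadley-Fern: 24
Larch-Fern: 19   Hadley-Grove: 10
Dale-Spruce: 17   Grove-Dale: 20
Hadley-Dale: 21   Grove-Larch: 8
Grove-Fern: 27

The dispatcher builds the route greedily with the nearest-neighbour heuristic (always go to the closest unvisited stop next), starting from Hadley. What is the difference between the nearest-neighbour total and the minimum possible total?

From Hadley: Spruce=4, Larch=9, Grove=10, Dale=21, Fern=24 → choose Spruce (4).
From Spruce: Larch=13, Grove=14, Dale=17, Fern=20 → choose Larch (13).
From Larch: Grove=8, Fern=19, Dale=28 → choose Grove (8).
From Grove: Dale=20, Fern=27 → choose Dale (20).
From Dale: Fern=36 → choose Fern (36).
NN route Hadley → Spruce → Larch → Grove → Dale → Fern → Hadley costs 105.
Optimal: Hadley → Dale → Grove → Larch → Fern → Spruce → Hadley costs 92 (by enumerating all 60 distinct tours).
Excess = 105 − 92 = 13.

The nearest-neighbour route is 13 min longer than optimal.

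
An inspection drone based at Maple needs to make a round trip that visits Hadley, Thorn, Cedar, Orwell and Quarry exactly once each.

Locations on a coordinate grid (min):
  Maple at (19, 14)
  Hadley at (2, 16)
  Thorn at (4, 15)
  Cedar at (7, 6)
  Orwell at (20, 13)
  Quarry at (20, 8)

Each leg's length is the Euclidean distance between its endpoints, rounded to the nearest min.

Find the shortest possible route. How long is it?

Shortest round trip = 47 min.

With 5 stops there are 5!/2 = 60 distinct round trips (a route and its reverse cost the same).
Maple→Hadley→Thorn→Cedar→Orwell→Quarry→Maple: 17+2+9+15+5+6 = 54
Maple→Hadley→Thorn→Cedar→Quarry→Orwell→Maple: 17+2+9+13+5+1 = 47
Maple→Hadley→Thorn→Orwell→Cedar→Quarry→Maple: 17+2+16+15+13+6 = 69
Maple→Hadley→Thorn→Orwell→Quarry→Cedar→Maple: 17+2+16+5+13+14 = 67
Maple→Hadley→Thorn→Quarry→Cedar→Orwell→Maple: 17+2+17+13+15+1 = 65
Maple→Hadley→Thorn→Quarry→Orwell→Cedar→Maple: 17+2+17+5+15+14 = 70
Maple→Hadley→Cedar→Thorn→Orwell→Quarry→Maple: 17+11+9+16+5+6 = 64
Maple→Hadley→Cedar→Thorn→Quarry→Orwell→Maple: 17+11+9+17+5+1 = 60
Maple→Hadley→Cedar→Orwell→Thorn→Quarry→Maple: 17+11+15+16+17+6 = 82
Maple→Hadley→Cedar→Orwell→Quarry→Thorn→Maple: 17+11+15+5+17+15 = 80
Maple→Hadley→Cedar→Quarry→Thorn→Orwell→Maple: 17+11+13+17+16+1 = 75
Maple→Hadley→Cedar→Quarry→Orwell→Thorn→Maple: 17+11+13+5+16+15 = 77
Maple→Hadley→Orwell→Thorn→Cedar→Quarry→Maple: 17+18+16+9+13+6 = 79
Maple→Hadley→Orwell→Thorn→Quarry→Cedar→Maple: 17+18+16+17+13+14 = 95
… (46 more)
The minimum is 47.
One optimal route: Maple → Hadley → Thorn → Cedar → Quarry → Orwell → Maple (or its reverse).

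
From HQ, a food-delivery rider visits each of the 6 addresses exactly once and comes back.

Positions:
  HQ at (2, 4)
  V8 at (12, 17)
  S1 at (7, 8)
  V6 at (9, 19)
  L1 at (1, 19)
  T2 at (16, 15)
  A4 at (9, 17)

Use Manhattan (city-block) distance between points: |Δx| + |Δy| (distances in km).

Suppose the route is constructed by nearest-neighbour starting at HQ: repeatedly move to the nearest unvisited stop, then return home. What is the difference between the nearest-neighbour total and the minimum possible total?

Excess over optimum: 8 km.

HQ: S1=9, L1=16, A4=20, V6=22, V8=23, T2=25 ⇒ S1
S1: A4=11, V6=13, V8=14, T2=16, L1=17 ⇒ A4
A4: V6=2, V8=3, T2=9, L1=10 ⇒ V6
V6: V8=5, L1=8, T2=11 ⇒ V8
V8: T2=6, L1=13 ⇒ T2
T2: L1=19 ⇒ L1
NN route HQ → S1 → A4 → V6 → V8 → T2 → L1 → HQ costs 68.
Optimal: HQ → S1 → T2 → V8 → A4 → V6 → L1 → HQ costs 60 (by enumerating all 360 distinct tours).
Excess = 68 − 60 = 8.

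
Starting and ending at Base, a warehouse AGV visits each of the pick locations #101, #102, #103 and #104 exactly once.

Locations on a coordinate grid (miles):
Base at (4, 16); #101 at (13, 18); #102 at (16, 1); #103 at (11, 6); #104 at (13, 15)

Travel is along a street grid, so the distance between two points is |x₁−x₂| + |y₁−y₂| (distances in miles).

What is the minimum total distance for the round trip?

There are 12 distinct closed tours to check (reversals are equivalent).
Base → #101 → #102 → #103 → #104 → Base: 11+20+10+11+10 = 62
Base → #101 → #102 → #104 → #103 → Base: 11+20+17+11+17 = 76
Base → #101 → #103 → #102 → #104 → Base: 11+14+10+17+10 = 62
Base → #101 → #103 → #104 → #102 → Base: 11+14+11+17+27 = 80
Base → #101 → #104 → #102 → #103 → Base: 11+3+17+10+17 = 58
Base → #101 → #104 → #103 → #102 → Base: 11+3+11+10+27 = 62
Base → #102 → #101 → #103 → #104 → Base: 27+20+14+11+10 = 82
Base → #102 → #101 → #104 → #103 → Base: 27+20+3+11+17 = 78
Base → #102 → #103 → #101 → #104 → Base: 27+10+14+3+10 = 64
Base → #102 → #104 → #101 → #103 → Base: 27+17+3+14+17 = 78
Base → #103 → #101 → #102 → #104 → Base: 17+14+20+17+10 = 78
Base → #103 → #102 → #101 → #104 → Base: 17+10+20+3+10 = 60
The minimum is 58.
One optimal route: Base → #101 → #104 → #102 → #103 → Base (or its reverse).

Minimum total distance: 58 miles.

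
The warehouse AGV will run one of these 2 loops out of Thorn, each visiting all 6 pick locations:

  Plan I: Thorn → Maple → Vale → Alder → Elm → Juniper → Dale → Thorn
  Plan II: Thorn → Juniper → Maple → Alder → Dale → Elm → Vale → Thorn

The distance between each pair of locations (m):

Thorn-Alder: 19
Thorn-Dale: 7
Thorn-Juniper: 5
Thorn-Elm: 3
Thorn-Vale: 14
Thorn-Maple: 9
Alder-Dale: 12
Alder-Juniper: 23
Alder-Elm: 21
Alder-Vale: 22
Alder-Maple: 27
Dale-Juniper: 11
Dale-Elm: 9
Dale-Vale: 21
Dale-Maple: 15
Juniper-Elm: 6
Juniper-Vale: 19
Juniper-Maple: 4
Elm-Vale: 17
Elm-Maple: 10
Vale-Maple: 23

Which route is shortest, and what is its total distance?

88 m — Plan II is the shortest.

Plan I: 9 + 23 + 22 + 21 + 6 + 11 + 7 = 99
Plan II: 5 + 4 + 27 + 12 + 9 + 17 + 14 = 88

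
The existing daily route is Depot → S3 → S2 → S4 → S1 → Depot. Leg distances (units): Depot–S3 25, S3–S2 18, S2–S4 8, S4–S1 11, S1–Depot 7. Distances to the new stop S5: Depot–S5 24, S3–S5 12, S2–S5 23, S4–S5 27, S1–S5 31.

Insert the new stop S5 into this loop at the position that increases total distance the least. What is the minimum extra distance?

Adding 11 by placing S5 on the Depot–S3 leg.

Insertion cost between consecutive stops i–j is d(i,S5) + d(S5,j) − d(i,j):
  between Depot and S3: 24 + 12 − 25 = 11
  between S3 and S2: 12 + 23 − 18 = 17
  between S2 and S4: 23 + 27 − 8 = 42
  between S4 and S1: 27 + 31 − 11 = 47
  between S1 and Depot: 31 + 24 − 7 = 48
Cheapest insertion is between Depot and S3, adding 11.
New total = 69 + 11 = 80.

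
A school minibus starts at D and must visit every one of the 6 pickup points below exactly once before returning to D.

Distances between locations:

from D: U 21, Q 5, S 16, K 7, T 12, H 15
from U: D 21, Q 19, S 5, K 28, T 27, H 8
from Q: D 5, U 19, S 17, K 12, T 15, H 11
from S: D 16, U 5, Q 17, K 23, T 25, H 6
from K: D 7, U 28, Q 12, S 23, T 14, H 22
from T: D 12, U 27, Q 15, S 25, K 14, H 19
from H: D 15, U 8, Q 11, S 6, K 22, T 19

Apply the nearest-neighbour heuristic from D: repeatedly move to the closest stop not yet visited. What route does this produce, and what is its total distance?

75 along D → Q → H → S → U → T → K → D.

From D: distances to unvisited — Q=5, K=7, T=12, H=15, S=16, U=21. Nearest is Q (5).
From Q: distances to unvisited — H=11, K=12, T=15, S=17, U=19. Nearest is H (11).
From H: distances to unvisited — S=6, U=8, T=19, K=22. Nearest is S (6).
From S: distances to unvisited — U=5, K=23, T=25. Nearest is U (5).
From U: distances to unvisited — T=27, K=28. Nearest is T (27).
From T: distances to unvisited — K=14. Nearest is K (14).
Return K→D: 7.
Total = 5 + 11 + 6 + 5 + 27 + 14 + 7 = 75.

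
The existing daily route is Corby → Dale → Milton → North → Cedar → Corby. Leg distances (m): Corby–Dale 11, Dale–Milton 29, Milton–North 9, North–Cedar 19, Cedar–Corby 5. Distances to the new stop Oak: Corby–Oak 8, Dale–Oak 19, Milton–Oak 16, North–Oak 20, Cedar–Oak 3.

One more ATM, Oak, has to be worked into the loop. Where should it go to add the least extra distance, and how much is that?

Insertion cost between consecutive stops i–j is d(i,Oak) + d(Oak,j) − d(i,j):
  between Corby and Dale: 8 + 19 − 11 = 16
  between Dale and Milton: 19 + 16 − 29 = 6
  between Milton and North: 16 + 20 − 9 = 27
  between North and Cedar: 20 + 3 − 19 = 4
  between Cedar and Corby: 3 + 8 − 5 = 6
Cheapest insertion is between North and Cedar, adding 4.
New total = 73 + 4 = 77.

Adding 4 m by placing Oak on the North–Cedar leg.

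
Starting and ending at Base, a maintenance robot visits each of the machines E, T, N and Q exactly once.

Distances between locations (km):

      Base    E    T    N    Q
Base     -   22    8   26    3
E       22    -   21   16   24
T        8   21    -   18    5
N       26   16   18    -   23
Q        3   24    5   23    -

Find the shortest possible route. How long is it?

Shortest round trip = 64 km.

There are 12 distinct closed tours to check (reversals are equivalent).
Base - E - T - N - Q - Base: 22+21+18+23+3 = 87
Base - E - T - Q - N - Base: 22+21+5+23+26 = 97
Base - E - N - T - Q - Base: 22+16+18+5+3 = 64
Base - E - N - Q - T - Base: 22+16+23+5+8 = 74
Base - E - Q - T - N - Base: 22+24+5+18+26 = 95
Base - E - Q - N - T - Base: 22+24+23+18+8 = 95
Base - T - E - N - Q - Base: 8+21+16+23+3 = 71
Base - T - E - Q - N - Base: 8+21+24+23+26 = 102
Base - T - N - E - Q - Base: 8+18+16+24+3 = 69
Base - T - Q - E - N - Base: 8+5+24+16+26 = 79
Base - N - E - T - Q - Base: 26+16+21+5+3 = 71
Base - N - T - E - Q - Base: 26+18+21+24+3 = 92
The minimum is 64.
One optimal route: Base → E → N → T → Q → Base (or its reverse).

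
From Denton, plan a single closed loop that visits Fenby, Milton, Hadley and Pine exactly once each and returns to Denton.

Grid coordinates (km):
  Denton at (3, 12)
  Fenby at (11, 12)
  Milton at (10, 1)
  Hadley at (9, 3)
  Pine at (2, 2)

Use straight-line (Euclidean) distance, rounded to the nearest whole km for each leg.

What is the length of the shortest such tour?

Minimum total distance: 37 km.

With 4 stops there are 4!/2 = 12 distinct round trips (a route and its reverse cost the same).
Denton → Fenby → Milton → Hadley → Pine → Denton: 8+11+2+7+10 = 38
Denton → Fenby → Milton → Pine → Hadley → Denton: 8+11+8+7+11 = 45
Denton → Fenby → Hadley → Milton → Pine → Denton: 8+9+2+8+10 = 37
Denton → Fenby → Hadley → Pine → Milton → Denton: 8+9+7+8+13 = 45
Denton → Fenby → Pine → Milton → Hadley → Denton: 8+13+8+2+11 = 42
Denton → Fenby → Pine → Hadley → Milton → Denton: 8+13+7+2+13 = 43
Denton → Milton → Fenby → Hadley → Pine → Denton: 13+11+9+7+10 = 50
Denton → Milton → Fenby → Pine → Hadley → Denton: 13+11+13+7+11 = 55
Denton → Milton → Hadley → Fenby → Pine → Denton: 13+2+9+13+10 = 47
Denton → Milton → Pine → Fenby → Hadley → Denton: 13+8+13+9+11 = 54
Denton → Hadley → Fenby → Milton → Pine → Denton: 11+9+11+8+10 = 49
Denton → Hadley → Milton → Fenby → Pine → Denton: 11+2+11+13+10 = 47
The minimum is 37.
One optimal route: Denton → Fenby → Hadley → Milton → Pine → Denton (or its reverse).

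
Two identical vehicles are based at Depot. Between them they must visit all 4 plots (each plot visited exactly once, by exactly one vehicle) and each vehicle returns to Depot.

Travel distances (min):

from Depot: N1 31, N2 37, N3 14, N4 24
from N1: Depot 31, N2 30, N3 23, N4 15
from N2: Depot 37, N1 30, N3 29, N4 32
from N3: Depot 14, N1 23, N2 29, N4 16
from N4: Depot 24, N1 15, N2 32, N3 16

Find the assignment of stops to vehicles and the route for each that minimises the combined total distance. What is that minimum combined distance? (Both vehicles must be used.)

Check every non-empty split of the stops between the two vehicles; for each half take its own optimal tour:
  {N1} + {N2, N3, N4}: 62 + 99 = 161
  {N2} + {N1, N3, N4}: 74 + 76 = 150
  {N1, N2} + {N3, N4}: 98 + 54 = 152
  {N3} + {N1, N2, N4}: 28 + 106 = 134
  {N1, N3} + {N2, N4}: 68 + 93 = 161
  {N2, N3} + {N1, N4}: 80 + 70 = 150
  … (7 splits in total)
Best: vehicle 1 Depot → N3 → Depot = 28; vehicle 2 Depot → N2 → N1 → N4 → Depot = 106; combined 134.

134 min — the smallest possible combined total.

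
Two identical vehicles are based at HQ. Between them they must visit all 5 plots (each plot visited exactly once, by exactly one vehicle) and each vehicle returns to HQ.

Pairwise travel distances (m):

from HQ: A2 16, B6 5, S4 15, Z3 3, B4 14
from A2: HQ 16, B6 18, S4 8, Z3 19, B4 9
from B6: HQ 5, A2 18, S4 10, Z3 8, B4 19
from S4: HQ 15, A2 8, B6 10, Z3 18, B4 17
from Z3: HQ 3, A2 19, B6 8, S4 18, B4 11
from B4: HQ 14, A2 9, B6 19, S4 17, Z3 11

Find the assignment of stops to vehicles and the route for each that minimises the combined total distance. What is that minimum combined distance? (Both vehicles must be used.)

52 m — the smallest possible combined total.

Try each way of splitting the stops between the two vehicles (each non-empty) and, for each split, find the best tour for each vehicle:
  {A2} + {B6, S4, Z3, B4}: 32 + 46 = 78
  {B6} + {A2, S4, Z3, B4}: 10 + 46 = 56
  {A2, B6} + {S4, Z3, B4}: 39 + 46 = 85
  {S4} + {A2, B6, Z3, B4}: 30 + 46 = 76
  {A2, S4} + {B6, Z3, B4}: 39 + 38 = 77
  {B6, S4} + {A2, Z3, B4}: 30 + 39 = 69
  … (15 splits in total)
  {Z3} + {A2, B6, S4, B4}: 6 + 46 = 52  ← best
Best: vehicle 1 HQ → Z3 → HQ = 6; vehicle 2 HQ → B6 → S4 → A2 → B4 → HQ = 46; combined 52.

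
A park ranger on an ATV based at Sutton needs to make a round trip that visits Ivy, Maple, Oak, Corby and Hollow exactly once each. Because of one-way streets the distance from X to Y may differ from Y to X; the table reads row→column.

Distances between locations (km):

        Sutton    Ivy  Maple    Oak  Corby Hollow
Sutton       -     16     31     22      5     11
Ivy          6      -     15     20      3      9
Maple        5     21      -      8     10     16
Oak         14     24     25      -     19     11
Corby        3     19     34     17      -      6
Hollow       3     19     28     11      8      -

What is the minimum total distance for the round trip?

Minimum total distance: 61 km.

Sutton→Ivy→Maple→Oak→Corby→Hollow→Sutton: 16+15+8+19+6+3 = 67
Sutton→Ivy→Maple→Oak→Hollow→Corby→Sutton: 16+15+8+11+8+3 = 61
Sutton→Ivy→Maple→Corby→Oak→Hollow→Sutton: 16+15+10+17+11+3 = 72
Sutton→Ivy→Maple→Corby→Hollow→Oak→Sutton: 16+15+10+6+11+14 = 72
Sutton→Ivy→Maple→Hollow→Oak→Corby→Sutton: 16+15+16+11+19+3 = 80
Sutton→Ivy→Maple→Hollow→Corby→Oak→Sutton: 16+15+16+8+17+14 = 86
Sutton→Ivy→Oak→Maple→Corby→Hollow→Sutton: 16+20+25+10+6+3 = 80
Sutton→Ivy→Oak→Maple→Hollow→Corby→Sutton: 16+20+25+16+8+3 = 88
Sutton→Ivy→Oak→Corby→Maple→Hollow→Sutton: 16+20+19+34+16+3 = 108
Sutton→Ivy→Oak→Corby→Hollow→Maple→Sutton: 16+20+19+6+28+5 = 94
Sutton→Ivy→Oak→Hollow→Maple→Corby→Sutton: 16+20+11+28+10+3 = 88
Sutton→Ivy→Oak→Hollow→Corby→Maple→Sutton: 16+20+11+8+34+5 = 94
Sutton→Ivy→Corby→Maple→Oak→Hollow→Sutton: 16+3+34+8+11+3 = 75
Sutton→Ivy→Corby→Maple→Hollow→Oak→Sutton: 16+3+34+16+11+14 = 94
… (106 more)
The minimum is 61.
One optimal route: Sutton → Ivy → Maple → Oak → Hollow → Corby → Sutton.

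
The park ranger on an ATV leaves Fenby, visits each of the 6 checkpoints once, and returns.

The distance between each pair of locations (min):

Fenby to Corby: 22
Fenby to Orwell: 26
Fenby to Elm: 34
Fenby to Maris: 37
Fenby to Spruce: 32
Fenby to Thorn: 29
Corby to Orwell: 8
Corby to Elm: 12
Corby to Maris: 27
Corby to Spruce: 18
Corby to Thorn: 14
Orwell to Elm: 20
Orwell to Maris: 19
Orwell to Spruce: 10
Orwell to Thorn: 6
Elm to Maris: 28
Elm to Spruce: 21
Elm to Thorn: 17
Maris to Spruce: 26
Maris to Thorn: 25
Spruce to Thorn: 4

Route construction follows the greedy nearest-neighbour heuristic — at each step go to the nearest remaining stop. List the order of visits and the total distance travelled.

126 min along Fenby → Corby → Orwell → Thorn → Spruce → Elm → Maris → Fenby.

At Fenby the remaining stops are Corby 22, Orwell 26, Thorn 29, Spruce 32, Elm 34, Maris 37; go to Corby.
At Corby the remaining stops are Orwell 8, Elm 12, Thorn 14, Spruce 18, Maris 27; go to Orwell.
At Orwell the remaining stops are Thorn 6, Spruce 10, Maris 19, Elm 20; go to Thorn.
At Thorn the remaining stops are Spruce 4, Elm 17, Maris 25; go to Spruce.
At Spruce the remaining stops are Elm 21, Maris 26; go to Elm.
At Elm the remaining stops are Maris 28; go to Maris.
Return Maris→Fenby: 37.
Total = 22 + 8 + 6 + 4 + 21 + 28 + 37 = 126.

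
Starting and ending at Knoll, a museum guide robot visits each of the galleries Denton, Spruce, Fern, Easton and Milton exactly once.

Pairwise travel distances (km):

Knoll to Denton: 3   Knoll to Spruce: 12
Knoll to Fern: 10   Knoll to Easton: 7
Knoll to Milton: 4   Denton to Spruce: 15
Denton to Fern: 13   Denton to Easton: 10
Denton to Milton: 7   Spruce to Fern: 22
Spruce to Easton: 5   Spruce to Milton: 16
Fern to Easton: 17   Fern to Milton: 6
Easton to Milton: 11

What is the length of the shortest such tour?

Knoll-Denton-Spruce-Fern-Easton-Milton-Knoll: 3+15+22+17+11+4 = 72
Knoll-Denton-Spruce-Fern-Milton-Easton-Knoll: 3+15+22+6+11+7 = 64
Knoll-Denton-Spruce-Easton-Fern-Milton-Knoll: 3+15+5+17+6+4 = 50
Knoll-Denton-Spruce-Easton-Milton-Fern-Knoll: 3+15+5+11+6+10 = 50
Knoll-Denton-Spruce-Milton-Fern-Easton-Knoll: 3+15+16+6+17+7 = 64
Knoll-Denton-Spruce-Milton-Easton-Fern-Knoll: 3+15+16+11+17+10 = 72
Knoll-Denton-Fern-Spruce-Easton-Milton-Knoll: 3+13+22+5+11+4 = 58
Knoll-Denton-Fern-Spruce-Milton-Easton-Knoll: 3+13+22+16+11+7 = 72
Knoll-Denton-Fern-Easton-Spruce-Milton-Knoll: 3+13+17+5+16+4 = 58
Knoll-Denton-Fern-Easton-Milton-Spruce-Knoll: 3+13+17+11+16+12 = 72
Knoll-Denton-Fern-Milton-Spruce-Easton-Knoll: 3+13+6+16+5+7 = 50
Knoll-Denton-Fern-Milton-Easton-Spruce-Knoll: 3+13+6+11+5+12 = 50
Knoll-Denton-Easton-Spruce-Fern-Milton-Knoll: 3+10+5+22+6+4 = 50
Knoll-Denton-Easton-Spruce-Milton-Fern-Knoll: 3+10+5+16+6+10 = 50
… (46 more)
The minimum is 50.
One optimal route: Knoll → Denton → Spruce → Easton → Fern → Milton → Knoll (or its reverse).

50 km — the shortest possible round trip.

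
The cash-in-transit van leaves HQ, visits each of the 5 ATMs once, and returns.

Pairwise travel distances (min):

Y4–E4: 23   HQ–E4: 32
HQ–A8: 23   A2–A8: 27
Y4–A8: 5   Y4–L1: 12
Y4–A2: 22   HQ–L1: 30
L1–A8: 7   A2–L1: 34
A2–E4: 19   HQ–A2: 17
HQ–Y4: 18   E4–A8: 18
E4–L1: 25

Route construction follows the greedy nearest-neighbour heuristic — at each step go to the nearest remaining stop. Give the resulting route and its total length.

At HQ the remaining stops are A2 17, Y4 18, A8 23, L1 30, E4 32; go to A2.
At A2 the remaining stops are E4 19, Y4 22, A8 27, L1 34; go to E4.
At E4 the remaining stops are A8 18, Y4 23, L1 25; go to A8.
At A8 the remaining stops are Y4 5, L1 7; go to Y4.
At Y4 the remaining stops are L1 12; go to L1.
Return L1→HQ: 30.
Total = 17 + 19 + 18 + 5 + 12 + 30 = 101.

Total distance 101 min via the nearest-neighbour route HQ → A2 → E4 → A8 → Y4 → L1 → HQ.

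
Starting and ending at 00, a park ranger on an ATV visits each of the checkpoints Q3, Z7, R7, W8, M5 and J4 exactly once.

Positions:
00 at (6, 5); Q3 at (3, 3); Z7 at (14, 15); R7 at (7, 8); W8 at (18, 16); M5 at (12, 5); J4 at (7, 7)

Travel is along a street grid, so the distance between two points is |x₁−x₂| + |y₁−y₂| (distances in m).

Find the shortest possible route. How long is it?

Minimum total distance: 56 m.

With 6 stops there are 6!/2 = 360 distinct round trips (a route and its reverse cost the same).
00-Q3-Z7-R7-W8-M5-J4-00: 5+23+14+19+17+7+3 = 88
00-Q3-Z7-R7-W8-J4-M5-00: 5+23+14+19+20+7+6 = 94
00-Q3-Z7-R7-M5-W8-J4-00: 5+23+14+8+17+20+3 = 90
00-Q3-Z7-R7-M5-J4-W8-00: 5+23+14+8+7+20+23 = 100
00-Q3-Z7-R7-J4-W8-M5-00: 5+23+14+1+20+17+6 = 86
00-Q3-Z7-R7-J4-M5-W8-00: 5+23+14+1+7+17+23 = 90
00-Q3-Z7-W8-R7-M5-J4-00: 5+23+5+19+8+7+3 = 70
00-Q3-Z7-W8-R7-J4-M5-00: 5+23+5+19+1+7+6 = 66
… (352 more)
00-Q3-M5-Z7-W8-R7-J4-00: 5+11+12+5+19+1+3 = 56  ← best
The minimum is 56.
One optimal route: 00 → Q3 → M5 → Z7 → W8 → R7 → J4 → 00 (or its reverse).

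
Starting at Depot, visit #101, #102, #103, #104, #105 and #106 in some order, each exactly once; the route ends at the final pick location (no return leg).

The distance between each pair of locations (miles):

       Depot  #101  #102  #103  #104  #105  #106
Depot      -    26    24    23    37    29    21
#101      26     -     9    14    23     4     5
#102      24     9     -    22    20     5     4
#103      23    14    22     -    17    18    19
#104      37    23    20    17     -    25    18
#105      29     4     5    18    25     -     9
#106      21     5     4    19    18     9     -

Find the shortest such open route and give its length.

There are 6! = 720 possible orderings.
Depot → #101 → #102 → #103 → #104 → #105 → #106: 26+9+22+17+25+9 = 108
Depot → #101 → #102 → #103 → #104 → #106 → #105: 26+9+22+17+18+9 = 101
Depot → #101 → #102 → #103 → #105 → #104 → #106: 26+9+22+18+25+18 = 118
Depot → #101 → #102 → #103 → #105 → #106 → #104: 26+9+22+18+9+18 = 102
Depot → #101 → #102 → #103 → #106 → #104 → #105: 26+9+22+19+18+25 = 119
Depot → #101 → #102 → #103 → #106 → #105 → #104: 26+9+22+19+9+25 = 110
Depot → #101 → #102 → #104 → #103 → #105 → #106: 26+9+20+17+18+9 = 99
Depot → #101 → #102 → #104 → #103 → #106 → #105: 26+9+20+17+19+9 = 100
… (712 more)
Depot → #106 → #102 → #105 → #101 → #103 → #104: 21+4+5+4+14+17 = 65  ← best
The minimum is 65.
One shortest path: Depot → #106 → #102 → #105 → #101 → #103 → #104.

65 miles — the minimum one-way total.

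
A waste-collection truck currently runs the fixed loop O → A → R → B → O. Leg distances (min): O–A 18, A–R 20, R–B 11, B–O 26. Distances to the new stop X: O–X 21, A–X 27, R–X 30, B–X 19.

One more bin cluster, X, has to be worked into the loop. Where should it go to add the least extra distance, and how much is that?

Insertion cost between consecutive stops i–j is d(i,X) + d(X,j) − d(i,j):
  between O and A: 21 + 27 − 18 = 30
  between A and R: 27 + 30 − 20 = 37
  between R and B: 30 + 19 − 11 = 38
  between B and O: 19 + 21 − 26 = 14
Cheapest insertion is between B and O, adding 14.
New total = 75 + 14 = 89.

Adding 14 min by placing X on the B–O leg.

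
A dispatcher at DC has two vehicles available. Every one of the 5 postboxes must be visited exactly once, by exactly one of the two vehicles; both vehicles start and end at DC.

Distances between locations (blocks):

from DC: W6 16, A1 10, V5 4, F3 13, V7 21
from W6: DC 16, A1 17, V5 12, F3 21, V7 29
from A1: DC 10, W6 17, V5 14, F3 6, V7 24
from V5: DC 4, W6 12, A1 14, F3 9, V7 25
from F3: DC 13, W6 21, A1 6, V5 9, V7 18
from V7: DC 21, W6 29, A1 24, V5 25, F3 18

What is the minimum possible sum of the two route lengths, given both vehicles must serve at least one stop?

Minimum combined distance: 86 blocks.

There are 2^4 − 1 = 15 ways to divide the 5 stops into two non-empty groups. For each, the best each vehicle can do is its own shortest tour through its group:
  {W6} + {A1, V5, F3, V7}: 32 + 63 = 95
  {A1} + {W6, V5, F3, V7}: 20 + 76 = 96
  {W6, A1} + {V5, F3, V7}: 43 + 52 = 95
  {V5} + {W6, A1, F3, V7}: 8 + 78 = 86
  {W6, V5} + {A1, F3, V7}: 32 + 55 = 87
  {A1, V5} + {W6, F3, V7}: 28 + 76 = 104
  … (15 splits in total)
Best: vehicle 1 DC → V5 → DC = 8; vehicle 2 DC → W6 → A1 → F3 → V7 → DC = 78; combined 86.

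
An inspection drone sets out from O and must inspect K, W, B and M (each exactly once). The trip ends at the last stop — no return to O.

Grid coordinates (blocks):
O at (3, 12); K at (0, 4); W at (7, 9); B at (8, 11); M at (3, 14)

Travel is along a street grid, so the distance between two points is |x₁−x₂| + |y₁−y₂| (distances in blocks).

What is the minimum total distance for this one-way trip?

There are 4! = 24 possible orderings.
O → K → W → B → M: 11+12+3+8 = 34
O → K → W → M → B: 11+12+9+8 = 40
O → K → B → W → M: 11+15+3+9 = 38
O → K → B → M → W: 11+15+8+9 = 43
O → K → M → W → B: 11+13+9+3 = 36
O → K → M → B → W: 11+13+8+3 = 35
O → W → K → B → M: 7+12+15+8 = 42
O → W → K → M → B: 7+12+13+8 = 40
O → W → B → K → M: 7+3+15+13 = 38
O → W → B → M → K: 7+3+8+13 = 31
O → W → M → K → B: 7+9+13+15 = 44
O → W → M → B → K: 7+9+8+15 = 39
O → B → K → W → M: 6+15+12+9 = 42
O → B → K → M → W: 6+15+13+9 = 43
… (10 more)
O → M → B → W → K: 2+8+3+12 = 25  ← best
The minimum is 25.
One shortest path: O → M → B → W → K.

25 blocks — the minimum one-way total.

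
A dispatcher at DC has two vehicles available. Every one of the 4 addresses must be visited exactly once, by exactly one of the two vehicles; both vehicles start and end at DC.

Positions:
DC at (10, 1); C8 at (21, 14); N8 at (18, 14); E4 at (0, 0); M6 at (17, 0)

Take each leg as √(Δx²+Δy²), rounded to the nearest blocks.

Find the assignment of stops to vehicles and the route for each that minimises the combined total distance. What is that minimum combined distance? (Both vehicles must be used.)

Try each way of splitting the stops between the two vehicles (each non-empty) and, for each split, find the best tour for each vehicle:
  {C8} + {N8, E4, M6}: 34 + 54 = 88
  {N8} + {C8, E4, M6}: 30 + 57 = 87
  {C8, N8} + {E4, M6}: 35 + 34 = 69
  {E4} + {C8, N8, M6}: 20 + 40 = 60
  {C8, E4} + {N8, M6}: 52 + 36 = 88
  {N8, E4} + {C8, M6}: 48 + 39 = 87
  … (7 splits in total)
Best: vehicle 1 DC → E4 → DC = 20; vehicle 2 DC → N8 → C8 → M6 → DC = 40; combined 60.

60 blocks — the smallest possible combined total.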